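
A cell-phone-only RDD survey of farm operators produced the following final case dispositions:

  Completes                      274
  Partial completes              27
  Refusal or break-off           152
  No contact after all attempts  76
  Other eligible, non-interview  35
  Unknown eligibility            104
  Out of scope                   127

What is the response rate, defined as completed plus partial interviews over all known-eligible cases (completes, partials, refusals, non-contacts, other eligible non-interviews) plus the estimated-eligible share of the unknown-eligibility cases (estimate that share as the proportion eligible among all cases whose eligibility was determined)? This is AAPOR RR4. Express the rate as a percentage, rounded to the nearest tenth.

Top → 274 + 27 = 301
Known eligible → 274 + 27 + 152 + 76 + 35 = 564
e = 564 / (564 + 127) = 564 / 691 = 0.8162
e × U → 0.8162 × 104 = 84.88
Base → 564 + 84.88 = 648.88
RR4 = 301 / 648.88 = 0.4639

46.4%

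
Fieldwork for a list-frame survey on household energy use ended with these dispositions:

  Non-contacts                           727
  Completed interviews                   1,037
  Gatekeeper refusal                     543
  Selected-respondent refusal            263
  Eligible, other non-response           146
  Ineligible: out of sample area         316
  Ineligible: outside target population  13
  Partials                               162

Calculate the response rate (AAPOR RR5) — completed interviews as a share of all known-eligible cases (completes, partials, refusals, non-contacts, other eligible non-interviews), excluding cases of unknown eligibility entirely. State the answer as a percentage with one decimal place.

Declined to participate = 543 + 263 = 806
Screened out, ineligible = 13 + 316 = 329
Num: 1037
Base: 1037 + 162 + 806 + 727 + 146 = 2878
RR5 = 1037 / 2878 = 0.3603

36.0%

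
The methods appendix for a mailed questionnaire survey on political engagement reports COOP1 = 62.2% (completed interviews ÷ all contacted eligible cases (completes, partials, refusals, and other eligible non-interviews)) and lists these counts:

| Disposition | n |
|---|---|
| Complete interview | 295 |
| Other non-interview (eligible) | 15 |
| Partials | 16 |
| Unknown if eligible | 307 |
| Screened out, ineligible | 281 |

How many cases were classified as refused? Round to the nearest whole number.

148

COOP1 = 295 / D = 0.622
D = 295 / 0.622 = 474.3
Remaining denominator categories sum to 326
refused = 474.3 − 326 ≈ 148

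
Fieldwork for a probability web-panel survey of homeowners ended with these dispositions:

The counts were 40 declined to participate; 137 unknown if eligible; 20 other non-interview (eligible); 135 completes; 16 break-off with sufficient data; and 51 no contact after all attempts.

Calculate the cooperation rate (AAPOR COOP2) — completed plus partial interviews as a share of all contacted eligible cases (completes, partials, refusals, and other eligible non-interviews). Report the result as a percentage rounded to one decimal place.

71.6%

Top = 135 + 16 = 151
Denominator = 135 + 16 + 40 + 20 = 211
COOP2 = 151 / 211 = 0.7156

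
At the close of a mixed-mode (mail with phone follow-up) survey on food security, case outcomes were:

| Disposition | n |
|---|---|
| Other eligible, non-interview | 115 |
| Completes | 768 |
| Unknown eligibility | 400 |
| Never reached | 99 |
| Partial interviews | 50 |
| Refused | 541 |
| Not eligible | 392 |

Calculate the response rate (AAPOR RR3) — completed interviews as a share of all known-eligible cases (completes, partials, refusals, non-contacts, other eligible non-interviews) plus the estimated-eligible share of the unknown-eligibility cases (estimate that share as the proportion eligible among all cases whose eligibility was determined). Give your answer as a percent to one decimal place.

40.6%

Top = 768
Determined eligible = 768 + 50 + 541 + 99 + 115 = 1573
e = 1573 / (1573 + 392) = 1573 / 1965 = 0.8005
e × U = 0.8005 × 400 = 320.20
Base = 1573 + 320.20 = 1893.20
RR3 = 768 / 1893.20 = 0.4057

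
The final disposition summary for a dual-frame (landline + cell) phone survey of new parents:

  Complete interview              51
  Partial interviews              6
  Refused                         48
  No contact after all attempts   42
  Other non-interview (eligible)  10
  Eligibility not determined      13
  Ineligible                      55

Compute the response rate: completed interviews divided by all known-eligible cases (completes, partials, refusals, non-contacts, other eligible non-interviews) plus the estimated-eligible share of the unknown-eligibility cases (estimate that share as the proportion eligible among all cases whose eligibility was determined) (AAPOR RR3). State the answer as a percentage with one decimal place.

Num → 51
Known eligible → 51 + 6 + 48 + 42 + 10 = 157
e = 157 / (157 + 55) = 157 / 212 = 0.7406
Estimated eligible among unknowns → 0.7406 × 13 = 9.63
Base → 157 + 9.63 = 166.63
RR3 = 51 / 166.63 = 0.3061

30.6%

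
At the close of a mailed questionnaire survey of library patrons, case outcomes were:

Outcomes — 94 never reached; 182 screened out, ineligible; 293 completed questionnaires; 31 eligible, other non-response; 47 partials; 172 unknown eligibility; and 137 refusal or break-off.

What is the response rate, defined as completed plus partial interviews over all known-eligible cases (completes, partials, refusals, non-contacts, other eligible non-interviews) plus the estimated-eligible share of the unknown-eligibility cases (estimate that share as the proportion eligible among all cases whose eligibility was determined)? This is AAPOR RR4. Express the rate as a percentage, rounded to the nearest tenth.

Numerator → 293 + 47 = 340
Eligible (known) → 293 + 47 + 137 + 94 + 31 = 602
e = 602 / (602 + 182) = 602 / 784 = 0.7679
Estimated eligible among unknowns → 0.7679 × 172 = 132.08
Denom → 602 + 132.08 = 734.08
RR4 = 340 / 734.08 = 0.4632

46.3%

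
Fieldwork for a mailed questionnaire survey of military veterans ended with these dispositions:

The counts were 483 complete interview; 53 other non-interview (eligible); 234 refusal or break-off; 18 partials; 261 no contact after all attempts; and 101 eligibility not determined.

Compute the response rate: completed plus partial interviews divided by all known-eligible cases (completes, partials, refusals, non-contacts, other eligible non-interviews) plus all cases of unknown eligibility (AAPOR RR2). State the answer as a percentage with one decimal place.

Num → 483 + 18 = 501
Denominator → 483 + 18 + 234 + 261 + 53 + 101 = 1150
RR2 = 501 / 1150 = 0.4357

43.6%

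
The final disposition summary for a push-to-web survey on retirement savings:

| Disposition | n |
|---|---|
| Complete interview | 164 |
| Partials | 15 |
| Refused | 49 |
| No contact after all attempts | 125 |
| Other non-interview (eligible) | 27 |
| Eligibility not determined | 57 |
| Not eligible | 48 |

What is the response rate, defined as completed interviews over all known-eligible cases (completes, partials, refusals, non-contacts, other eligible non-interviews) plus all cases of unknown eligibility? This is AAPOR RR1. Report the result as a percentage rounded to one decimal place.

37.5%

Numerator → 164
Denom → 164 + 15 + 49 + 125 + 27 + 57 = 437
RR1 = 164 / 437 = 0.3753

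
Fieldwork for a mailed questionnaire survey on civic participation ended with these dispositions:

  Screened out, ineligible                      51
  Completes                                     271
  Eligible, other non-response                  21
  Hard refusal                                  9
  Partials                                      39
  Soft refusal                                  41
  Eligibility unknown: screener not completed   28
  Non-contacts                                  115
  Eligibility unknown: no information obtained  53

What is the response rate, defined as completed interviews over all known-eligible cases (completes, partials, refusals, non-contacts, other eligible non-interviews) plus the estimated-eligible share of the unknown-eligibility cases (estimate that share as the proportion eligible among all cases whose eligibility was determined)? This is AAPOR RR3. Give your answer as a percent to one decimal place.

Declined to participate = 9 + 41 = 50
Unknown if eligible = 28 + 53 = 81
Num → 271
Known eligible → 271 + 39 + 50 + 115 + 21 = 496
e = 496 / (496 + 51) = 496 / 547 = 0.9068
e × U → 0.9068 × 81 = 73.45
Base → 496 + 73.45 = 569.45
RR3 = 271 / 569.45 = 0.4759

47.6%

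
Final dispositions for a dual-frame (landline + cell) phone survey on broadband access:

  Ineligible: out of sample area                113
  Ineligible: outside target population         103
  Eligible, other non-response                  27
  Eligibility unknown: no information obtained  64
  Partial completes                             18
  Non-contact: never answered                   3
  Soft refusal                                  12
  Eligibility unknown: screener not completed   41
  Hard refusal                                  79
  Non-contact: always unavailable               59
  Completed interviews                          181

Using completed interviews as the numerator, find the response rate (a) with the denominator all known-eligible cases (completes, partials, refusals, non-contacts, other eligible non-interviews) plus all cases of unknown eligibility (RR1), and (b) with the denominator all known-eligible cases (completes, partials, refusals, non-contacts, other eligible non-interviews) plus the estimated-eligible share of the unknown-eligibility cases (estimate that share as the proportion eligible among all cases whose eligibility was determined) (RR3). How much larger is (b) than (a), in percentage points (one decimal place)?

Refused = 79 + 12 = 91
Never reached = 3 + 59 = 62
Unknown if eligible = 41 + 64 = 105
Ineligible = 103 + 113 = 216
Numerator: 181
Base: 181 + 18 + 91 + 62 + 27 + 105 = 484
RR1 = 181 / 484 = 0.3740
Known eligible: 181 + 18 + 91 + 62 + 27 = 379
e = 379 / (379 + 216) = 379 / 595 = 0.6370
Eligible share of unknowns: 0.6370 × 105 = 66.89
Base: 379 + 66.89 = 445.89
RR3 = 181 / 445.89 = 0.4059
Difference = 40.59 − 37.40 = 3.19 percentage points

3.2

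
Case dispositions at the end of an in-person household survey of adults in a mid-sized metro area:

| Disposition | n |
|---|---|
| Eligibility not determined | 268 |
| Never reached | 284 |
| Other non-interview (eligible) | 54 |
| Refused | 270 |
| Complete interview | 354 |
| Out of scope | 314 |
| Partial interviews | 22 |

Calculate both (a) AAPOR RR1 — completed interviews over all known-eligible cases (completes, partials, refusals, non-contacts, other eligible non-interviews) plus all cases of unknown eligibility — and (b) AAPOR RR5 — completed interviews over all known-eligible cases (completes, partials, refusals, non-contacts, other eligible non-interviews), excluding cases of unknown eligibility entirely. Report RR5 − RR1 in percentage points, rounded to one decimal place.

7.7

Top = 354
Denominator = 354 + 22 + 270 + 284 + 54 + 268 = 1252
RR1 = 354 / 1252 = 0.2827
Denominator = 354 + 22 + 270 + 284 + 54 = 984
RR5 = 354 / 984 = 0.3598
Difference = 35.98 − 28.27 = 7.71 percentage points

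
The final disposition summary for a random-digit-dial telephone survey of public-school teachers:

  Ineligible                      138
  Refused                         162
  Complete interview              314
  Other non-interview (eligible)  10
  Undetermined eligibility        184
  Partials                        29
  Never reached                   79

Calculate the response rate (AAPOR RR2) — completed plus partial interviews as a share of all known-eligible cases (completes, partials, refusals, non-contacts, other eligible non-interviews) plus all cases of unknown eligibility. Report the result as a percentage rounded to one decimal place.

44.1%

Numerator → 314 + 29 = 343
Denom → 314 + 29 + 162 + 79 + 10 + 184 = 778
RR2 = 343 / 778 = 0.4409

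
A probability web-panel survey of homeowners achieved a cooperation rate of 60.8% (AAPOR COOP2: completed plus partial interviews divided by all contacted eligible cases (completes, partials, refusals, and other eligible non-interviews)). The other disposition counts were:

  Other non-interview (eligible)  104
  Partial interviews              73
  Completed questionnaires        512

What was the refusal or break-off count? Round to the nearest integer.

Num → 512 + 73 = 585
COOP2 = 585 / D = 0.608
D = 585 / 0.608 = 962.2
Remaining denominator categories sum to 689
refusal or break-off = 962.2 − 689 ≈ 273

273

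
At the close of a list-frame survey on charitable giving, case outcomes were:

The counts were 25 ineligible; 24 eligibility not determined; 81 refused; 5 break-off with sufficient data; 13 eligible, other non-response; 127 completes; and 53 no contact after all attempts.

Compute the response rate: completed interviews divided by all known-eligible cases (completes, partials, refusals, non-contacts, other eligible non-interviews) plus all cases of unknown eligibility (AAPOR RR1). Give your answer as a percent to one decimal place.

41.9%

Top = 127
Base = 127 + 5 + 81 + 53 + 13 + 24 = 303
RR1 = 127 / 303 = 0.4191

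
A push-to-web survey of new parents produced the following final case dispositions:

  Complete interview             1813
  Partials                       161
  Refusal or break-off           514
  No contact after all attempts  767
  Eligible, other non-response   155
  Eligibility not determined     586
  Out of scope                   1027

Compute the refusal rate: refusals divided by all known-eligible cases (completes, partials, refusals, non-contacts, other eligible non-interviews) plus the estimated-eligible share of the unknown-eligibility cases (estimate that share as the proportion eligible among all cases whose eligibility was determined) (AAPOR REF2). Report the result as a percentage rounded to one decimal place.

Top = 514
Determined eligible = 1813 + 161 + 514 + 767 + 155 = 3410
e = 3410 / (3410 + 1027) = 3410 / 4437 = 0.7685
Eligible share of unknowns = 0.7685 × 586 = 450.34
Base = 3410 + 450.34 = 3860.34
REF2 = 514 / 3860.34 = 0.1331

13.3%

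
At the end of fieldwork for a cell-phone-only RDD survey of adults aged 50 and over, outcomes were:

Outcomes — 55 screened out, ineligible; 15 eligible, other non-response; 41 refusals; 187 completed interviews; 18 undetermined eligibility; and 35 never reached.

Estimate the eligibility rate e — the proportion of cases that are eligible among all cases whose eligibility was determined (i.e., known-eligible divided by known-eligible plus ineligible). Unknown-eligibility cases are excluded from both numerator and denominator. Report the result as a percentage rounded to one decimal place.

83.5%

Eligible (known) = 187 + 41 + 35 + 15 = 278
e = 278 / (278 + 55) = 278 / 333 = 0.8348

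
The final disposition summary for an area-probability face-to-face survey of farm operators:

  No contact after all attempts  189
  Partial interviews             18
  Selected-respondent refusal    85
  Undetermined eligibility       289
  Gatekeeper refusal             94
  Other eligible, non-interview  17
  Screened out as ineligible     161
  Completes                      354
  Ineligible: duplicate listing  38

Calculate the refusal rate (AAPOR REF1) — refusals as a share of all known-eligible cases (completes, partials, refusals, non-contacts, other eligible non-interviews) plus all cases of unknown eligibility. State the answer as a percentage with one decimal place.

17.1%

Refusal or break-off = 94 + 85 = 179
Ineligible = 161 + 38 = 199
Numerator → 179
Base → 354 + 18 + 179 + 189 + 17 + 289 = 1046
REF1 = 179 / 1046 = 0.1711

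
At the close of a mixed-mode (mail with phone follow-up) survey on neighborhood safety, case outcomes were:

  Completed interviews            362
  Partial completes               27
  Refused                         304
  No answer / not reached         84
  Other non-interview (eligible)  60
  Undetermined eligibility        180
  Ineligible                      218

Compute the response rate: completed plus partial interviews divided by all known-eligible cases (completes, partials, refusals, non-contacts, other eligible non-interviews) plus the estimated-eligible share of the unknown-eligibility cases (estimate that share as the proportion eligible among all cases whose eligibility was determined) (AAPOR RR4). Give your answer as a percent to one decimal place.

39.7%

Num: 362 + 27 = 389
Eligible (known): 362 + 27 + 304 + 84 + 60 = 837
e = 837 / (837 + 218) = 837 / 1055 = 0.7934
Estimated eligible among unknowns: 0.7934 × 180 = 142.81
Denominator: 837 + 142.81 = 979.81
RR4 = 389 / 979.81 = 0.3970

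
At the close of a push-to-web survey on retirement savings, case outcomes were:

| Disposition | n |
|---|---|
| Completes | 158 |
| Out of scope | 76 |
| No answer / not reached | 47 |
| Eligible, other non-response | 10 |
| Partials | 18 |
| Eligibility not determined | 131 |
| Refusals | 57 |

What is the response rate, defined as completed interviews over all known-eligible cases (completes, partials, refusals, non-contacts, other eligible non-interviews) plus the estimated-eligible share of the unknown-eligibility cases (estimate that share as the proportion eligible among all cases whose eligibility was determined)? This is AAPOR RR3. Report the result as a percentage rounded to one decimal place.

40.1%

Numerator = 158
Known eligible = 158 + 18 + 57 + 47 + 10 = 290
e = 290 / (290 + 76) = 290 / 366 = 0.7923
Eligible share of unknowns = 0.7923 × 131 = 103.79
Denom = 290 + 103.79 = 393.79
RR3 = 158 / 393.79 = 0.4012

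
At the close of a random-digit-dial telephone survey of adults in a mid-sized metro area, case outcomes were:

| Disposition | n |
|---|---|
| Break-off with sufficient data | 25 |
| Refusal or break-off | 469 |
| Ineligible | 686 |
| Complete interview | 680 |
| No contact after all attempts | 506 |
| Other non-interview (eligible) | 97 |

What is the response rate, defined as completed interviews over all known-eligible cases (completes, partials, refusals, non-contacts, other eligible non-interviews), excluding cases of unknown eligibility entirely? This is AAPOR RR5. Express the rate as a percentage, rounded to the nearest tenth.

38.3%

Top → 680
Denom → 680 + 25 + 469 + 506 + 97 = 1777
RR5 = 680 / 1777 = 0.3827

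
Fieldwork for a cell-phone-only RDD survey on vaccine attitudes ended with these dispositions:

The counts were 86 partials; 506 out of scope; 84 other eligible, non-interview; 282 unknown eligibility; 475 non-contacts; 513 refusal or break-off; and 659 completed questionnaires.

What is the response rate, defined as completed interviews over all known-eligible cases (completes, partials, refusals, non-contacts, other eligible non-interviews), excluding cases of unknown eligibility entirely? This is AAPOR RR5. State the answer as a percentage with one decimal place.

Numerator → 659
Base → 659 + 86 + 513 + 475 + 84 = 1817
RR5 = 659 / 1817 = 0.3627

36.3%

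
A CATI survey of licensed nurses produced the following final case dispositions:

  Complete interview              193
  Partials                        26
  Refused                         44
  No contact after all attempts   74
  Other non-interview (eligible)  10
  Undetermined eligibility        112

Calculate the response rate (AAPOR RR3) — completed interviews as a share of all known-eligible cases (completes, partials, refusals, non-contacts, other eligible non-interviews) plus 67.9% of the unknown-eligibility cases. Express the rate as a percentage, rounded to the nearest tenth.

45.6%

Top: 193
Known eligible: 193 + 26 + 44 + 74 + 10 = 347
Estimated eligible among unknowns: 0.6790 × 112 = 76.05
Denom: 347 + 76.05 = 423.05
RR3 = 193 / 423.05 = 0.4562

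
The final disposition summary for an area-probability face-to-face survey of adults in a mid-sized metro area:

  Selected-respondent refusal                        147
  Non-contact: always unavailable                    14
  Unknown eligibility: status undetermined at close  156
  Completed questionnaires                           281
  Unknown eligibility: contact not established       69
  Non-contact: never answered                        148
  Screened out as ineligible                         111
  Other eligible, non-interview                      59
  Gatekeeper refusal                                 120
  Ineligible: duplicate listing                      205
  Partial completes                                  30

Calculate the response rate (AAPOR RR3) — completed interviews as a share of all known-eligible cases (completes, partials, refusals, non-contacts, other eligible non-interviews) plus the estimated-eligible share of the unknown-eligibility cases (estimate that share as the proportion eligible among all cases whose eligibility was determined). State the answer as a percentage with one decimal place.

Refusals = 120 + 147 = 267
Never reached = 148 + 14 = 162
Unknown if eligible = 69 + 156 = 225
Out of scope = 111 + 205 = 316
Num = 281
Eligible (known) = 281 + 30 + 267 + 162 + 59 = 799
e = 799 / (799 + 316) = 799 / 1115 = 0.7166
e × U = 0.7166 × 225 = 161.24
Denominator = 799 + 161.24 = 960.24
RR3 = 281 / 960.24 = 0.2926

29.3%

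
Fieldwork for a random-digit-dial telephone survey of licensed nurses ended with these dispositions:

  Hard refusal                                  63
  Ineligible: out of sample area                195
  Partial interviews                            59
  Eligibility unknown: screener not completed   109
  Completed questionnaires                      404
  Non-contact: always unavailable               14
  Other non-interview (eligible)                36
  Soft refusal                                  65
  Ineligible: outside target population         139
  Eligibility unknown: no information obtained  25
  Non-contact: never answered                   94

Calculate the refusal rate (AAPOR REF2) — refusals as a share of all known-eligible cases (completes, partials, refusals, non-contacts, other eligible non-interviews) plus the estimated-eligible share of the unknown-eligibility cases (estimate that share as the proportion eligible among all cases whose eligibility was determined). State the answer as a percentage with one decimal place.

Declined to participate = 63 + 65 = 128
Non-contacts = 94 + 14 = 108
Eligibility not determined = 109 + 25 = 134
Screened out, ineligible = 139 + 195 = 334
Top: 128
Determined eligible: 404 + 59 + 128 + 108 + 36 = 735
e = 735 / (735 + 334) = 735 / 1069 = 0.6876
e × U: 0.6876 × 134 = 92.14
Denominator: 735 + 92.14 = 827.14
REF2 = 128 / 827.14 = 0.1548

15.5%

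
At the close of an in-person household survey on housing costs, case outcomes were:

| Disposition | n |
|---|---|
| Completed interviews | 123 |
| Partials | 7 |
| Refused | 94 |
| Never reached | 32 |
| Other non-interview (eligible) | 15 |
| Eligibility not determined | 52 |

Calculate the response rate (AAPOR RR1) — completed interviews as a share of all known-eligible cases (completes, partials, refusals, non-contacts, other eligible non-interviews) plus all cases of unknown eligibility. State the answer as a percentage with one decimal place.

Numerator = 123
Denom = 123 + 7 + 94 + 32 + 15 + 52 = 323
RR1 = 123 / 323 = 0.3808

38.1%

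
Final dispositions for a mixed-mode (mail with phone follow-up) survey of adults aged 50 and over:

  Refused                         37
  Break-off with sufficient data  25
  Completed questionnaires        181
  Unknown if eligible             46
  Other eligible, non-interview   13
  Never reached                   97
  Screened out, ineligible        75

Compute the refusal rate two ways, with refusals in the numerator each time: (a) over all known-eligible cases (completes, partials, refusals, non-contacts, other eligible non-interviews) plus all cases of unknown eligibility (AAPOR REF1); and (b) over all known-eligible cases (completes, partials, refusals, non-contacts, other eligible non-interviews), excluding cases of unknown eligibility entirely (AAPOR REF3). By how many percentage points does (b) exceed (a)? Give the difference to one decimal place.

1.2

Numerator → 37
Denominator → 181 + 25 + 37 + 97 + 13 + 46 = 399
REF1 = 37 / 399 = 0.0927
Denominator → 181 + 25 + 37 + 97 + 13 = 353
REF3 = 37 / 353 = 0.1048
Difference = 10.48 − 9.27 = 1.21 percentage points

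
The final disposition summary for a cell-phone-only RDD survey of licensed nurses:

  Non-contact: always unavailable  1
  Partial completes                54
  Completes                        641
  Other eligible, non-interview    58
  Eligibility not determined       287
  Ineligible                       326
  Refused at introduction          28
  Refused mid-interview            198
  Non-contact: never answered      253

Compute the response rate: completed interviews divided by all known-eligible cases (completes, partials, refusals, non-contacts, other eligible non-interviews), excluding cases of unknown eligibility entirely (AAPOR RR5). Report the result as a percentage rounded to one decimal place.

Refusals = 28 + 198 = 226
Never reached = 253 + 1 = 254
Top → 641
Base → 641 + 54 + 226 + 254 + 58 = 1233
RR5 = 641 / 1233 = 0.5199

52.0%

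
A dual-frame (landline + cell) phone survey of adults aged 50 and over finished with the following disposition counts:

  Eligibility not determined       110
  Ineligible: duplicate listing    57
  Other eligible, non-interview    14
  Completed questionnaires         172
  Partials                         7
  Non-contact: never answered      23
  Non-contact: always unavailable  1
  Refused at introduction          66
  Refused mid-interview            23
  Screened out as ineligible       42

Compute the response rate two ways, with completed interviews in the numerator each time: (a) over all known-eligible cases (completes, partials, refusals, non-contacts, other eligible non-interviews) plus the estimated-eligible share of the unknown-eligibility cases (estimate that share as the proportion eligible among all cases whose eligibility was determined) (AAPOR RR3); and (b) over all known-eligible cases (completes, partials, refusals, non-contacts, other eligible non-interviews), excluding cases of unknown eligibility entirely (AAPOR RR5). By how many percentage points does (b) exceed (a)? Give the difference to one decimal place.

12.0

Refused = 66 + 23 = 89
No contact after all attempts = 23 + 1 = 24
Screened out, ineligible = 42 + 57 = 99
Numerator = 172
Determined eligible = 172 + 7 + 89 + 24 + 14 = 306
e = 306 / (306 + 99) = 306 / 405 = 0.7556
Estimated eligible among unknowns = 0.7556 × 110 = 83.12
Denom = 306 + 83.12 = 389.12
RR3 = 172 / 389.12 = 0.4420
Denom = 172 + 7 + 89 + 24 + 14 = 306
RR5 = 172 / 306 = 0.5621
Difference = 56.21 − 44.20 = 12.01 percentage points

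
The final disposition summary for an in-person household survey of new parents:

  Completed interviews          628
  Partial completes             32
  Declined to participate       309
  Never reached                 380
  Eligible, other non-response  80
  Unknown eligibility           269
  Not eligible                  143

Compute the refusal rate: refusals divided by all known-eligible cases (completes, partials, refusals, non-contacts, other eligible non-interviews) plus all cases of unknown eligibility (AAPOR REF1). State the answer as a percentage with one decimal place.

Numerator: 309
Base: 628 + 32 + 309 + 380 + 80 + 269 = 1698
REF1 = 309 / 1698 = 0.1820

18.2%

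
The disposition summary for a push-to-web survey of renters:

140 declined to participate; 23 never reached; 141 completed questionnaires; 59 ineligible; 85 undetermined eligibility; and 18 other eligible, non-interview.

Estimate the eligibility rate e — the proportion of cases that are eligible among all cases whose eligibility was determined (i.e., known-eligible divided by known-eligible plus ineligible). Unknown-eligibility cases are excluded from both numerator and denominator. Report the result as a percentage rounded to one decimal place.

84.5%

Determined eligible → 141 + 140 + 23 + 18 = 322
e = 322 / (322 + 59) = 322 / 381 = 0.8451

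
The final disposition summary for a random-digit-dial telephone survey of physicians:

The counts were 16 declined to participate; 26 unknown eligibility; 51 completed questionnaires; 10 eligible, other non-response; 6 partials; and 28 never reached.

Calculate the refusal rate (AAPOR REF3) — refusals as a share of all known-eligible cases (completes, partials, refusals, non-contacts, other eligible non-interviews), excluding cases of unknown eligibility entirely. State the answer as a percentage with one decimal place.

14.4%

Numerator = 16
Denominator = 51 + 6 + 16 + 28 + 10 = 111
REF3 = 16 / 111 = 0.1441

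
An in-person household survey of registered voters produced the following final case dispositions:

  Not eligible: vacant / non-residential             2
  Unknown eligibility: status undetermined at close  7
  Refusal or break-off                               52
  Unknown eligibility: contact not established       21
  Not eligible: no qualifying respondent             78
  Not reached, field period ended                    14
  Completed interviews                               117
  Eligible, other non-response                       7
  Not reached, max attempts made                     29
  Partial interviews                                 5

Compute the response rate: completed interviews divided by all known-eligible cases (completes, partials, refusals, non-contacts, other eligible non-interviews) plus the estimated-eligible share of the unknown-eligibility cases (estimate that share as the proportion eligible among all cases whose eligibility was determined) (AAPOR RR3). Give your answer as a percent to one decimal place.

Non-contacts = 14 + 29 = 43
Unknown eligibility = 21 + 7 = 28
Ineligible = 78 + 2 = 80
Top → 117
Determined eligible → 117 + 5 + 52 + 43 + 7 = 224
e = 224 / (224 + 80) = 224 / 304 = 0.7368
Eligible share of unknowns → 0.7368 × 28 = 20.63
Base → 224 + 20.63 = 244.63
RR3 = 117 / 244.63 = 0.4783

47.8%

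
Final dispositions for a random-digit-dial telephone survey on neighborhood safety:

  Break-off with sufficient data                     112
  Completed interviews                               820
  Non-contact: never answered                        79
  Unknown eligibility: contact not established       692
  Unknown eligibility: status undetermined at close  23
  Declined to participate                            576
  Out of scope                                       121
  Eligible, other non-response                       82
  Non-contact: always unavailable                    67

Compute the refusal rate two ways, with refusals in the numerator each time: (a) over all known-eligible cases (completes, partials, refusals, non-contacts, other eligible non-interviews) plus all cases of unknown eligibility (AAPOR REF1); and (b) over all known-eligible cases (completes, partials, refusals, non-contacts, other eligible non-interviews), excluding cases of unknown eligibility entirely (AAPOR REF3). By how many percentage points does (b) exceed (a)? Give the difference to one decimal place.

Never reached = 79 + 67 = 146
Unknown eligibility = 692 + 23 = 715
Numerator: 576
Denom: 820 + 112 + 576 + 146 + 82 + 715 = 2451
REF1 = 576 / 2451 = 0.2350
Denom: 820 + 112 + 576 + 146 + 82 = 1736
REF3 = 576 / 1736 = 0.3318
Difference = 33.18 − 23.50 = 9.68 percentage points

9.7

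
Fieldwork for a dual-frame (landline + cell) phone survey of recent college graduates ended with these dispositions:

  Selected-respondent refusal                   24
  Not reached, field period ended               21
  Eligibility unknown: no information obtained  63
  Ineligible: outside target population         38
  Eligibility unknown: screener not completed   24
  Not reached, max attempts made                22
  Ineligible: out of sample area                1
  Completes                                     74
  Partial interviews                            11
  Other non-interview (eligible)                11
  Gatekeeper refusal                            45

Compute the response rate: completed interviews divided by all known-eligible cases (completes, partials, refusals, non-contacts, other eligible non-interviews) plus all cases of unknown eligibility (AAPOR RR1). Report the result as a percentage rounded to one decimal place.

Refusals = 45 + 24 = 69
No contact after all attempts = 21 + 22 = 43
Unknown eligibility = 24 + 63 = 87
Out of scope = 38 + 1 = 39
Numerator → 74
Base → 74 + 11 + 69 + 43 + 11 + 87 = 295
RR1 = 74 / 295 = 0.2508

25.1%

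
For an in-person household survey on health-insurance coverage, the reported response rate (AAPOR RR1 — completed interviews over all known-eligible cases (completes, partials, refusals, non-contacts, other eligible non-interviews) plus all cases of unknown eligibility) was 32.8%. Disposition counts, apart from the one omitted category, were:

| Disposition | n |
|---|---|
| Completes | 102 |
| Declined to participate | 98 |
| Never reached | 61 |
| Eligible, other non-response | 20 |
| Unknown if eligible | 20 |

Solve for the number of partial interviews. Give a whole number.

RR1 = 102 / D = 0.328
D = 102 / 0.328 = 311.0
Remaining denominator categories sum to 301
partial interviews = 311.0 − 301 ≈ 10

10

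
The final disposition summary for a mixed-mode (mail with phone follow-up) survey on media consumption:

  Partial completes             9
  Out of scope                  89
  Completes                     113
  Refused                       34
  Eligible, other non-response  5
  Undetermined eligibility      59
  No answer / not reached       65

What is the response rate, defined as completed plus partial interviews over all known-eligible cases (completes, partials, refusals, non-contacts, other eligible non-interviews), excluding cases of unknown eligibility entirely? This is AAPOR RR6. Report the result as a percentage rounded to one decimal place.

54.0%

Top = 113 + 9 = 122
Denominator = 113 + 9 + 34 + 65 + 5 = 226
RR6 = 122 / 226 = 0.5398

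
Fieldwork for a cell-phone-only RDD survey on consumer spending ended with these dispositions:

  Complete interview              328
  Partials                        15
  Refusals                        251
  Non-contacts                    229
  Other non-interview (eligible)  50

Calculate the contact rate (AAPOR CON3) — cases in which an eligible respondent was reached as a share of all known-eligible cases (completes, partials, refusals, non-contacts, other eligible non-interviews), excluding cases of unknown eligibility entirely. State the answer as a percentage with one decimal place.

73.8%

Numerator: 328 + 15 + 251 + 50 = 644
Denominator: 328 + 15 + 251 + 229 + 50 = 873
CON3 = 644 / 873 = 0.7377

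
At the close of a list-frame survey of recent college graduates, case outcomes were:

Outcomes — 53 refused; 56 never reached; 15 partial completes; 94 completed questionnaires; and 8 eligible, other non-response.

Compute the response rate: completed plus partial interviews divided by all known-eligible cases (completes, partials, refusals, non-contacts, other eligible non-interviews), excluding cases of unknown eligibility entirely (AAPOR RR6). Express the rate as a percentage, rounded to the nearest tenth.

Num: 94 + 15 = 109
Denominator: 94 + 15 + 53 + 56 + 8 = 226
RR6 = 109 / 226 = 0.4823

48.2%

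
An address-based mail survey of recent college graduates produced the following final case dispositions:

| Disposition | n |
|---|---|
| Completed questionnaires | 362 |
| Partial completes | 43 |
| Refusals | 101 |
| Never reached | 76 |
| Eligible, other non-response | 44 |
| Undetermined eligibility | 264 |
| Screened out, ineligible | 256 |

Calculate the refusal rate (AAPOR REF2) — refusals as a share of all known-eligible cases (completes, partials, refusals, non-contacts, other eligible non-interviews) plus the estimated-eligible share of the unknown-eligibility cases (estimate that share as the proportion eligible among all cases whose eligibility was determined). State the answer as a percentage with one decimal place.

Top = 101
Known eligible = 362 + 43 + 101 + 76 + 44 = 626
e = 626 / (626 + 256) = 626 / 882 = 0.7098
Eligible share of unknowns = 0.7098 × 264 = 187.39
Denom = 626 + 187.39 = 813.39
REF2 = 101 / 813.39 = 0.1242

12.4%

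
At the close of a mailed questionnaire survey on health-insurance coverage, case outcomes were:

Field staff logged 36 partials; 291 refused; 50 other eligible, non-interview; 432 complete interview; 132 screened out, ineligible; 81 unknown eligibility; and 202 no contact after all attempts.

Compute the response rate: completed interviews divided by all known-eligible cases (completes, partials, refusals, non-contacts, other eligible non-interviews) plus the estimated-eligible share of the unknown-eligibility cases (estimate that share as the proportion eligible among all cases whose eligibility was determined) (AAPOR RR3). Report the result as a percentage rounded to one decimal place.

39.9%

Top = 432
Determined eligible = 432 + 36 + 291 + 202 + 50 = 1011
e = 1011 / (1011 + 132) = 1011 / 1143 = 0.8845
Eligible share of unknowns = 0.8845 × 81 = 71.64
Denominator = 1011 + 71.64 = 1082.64
RR3 = 432 / 1082.64 = 0.3990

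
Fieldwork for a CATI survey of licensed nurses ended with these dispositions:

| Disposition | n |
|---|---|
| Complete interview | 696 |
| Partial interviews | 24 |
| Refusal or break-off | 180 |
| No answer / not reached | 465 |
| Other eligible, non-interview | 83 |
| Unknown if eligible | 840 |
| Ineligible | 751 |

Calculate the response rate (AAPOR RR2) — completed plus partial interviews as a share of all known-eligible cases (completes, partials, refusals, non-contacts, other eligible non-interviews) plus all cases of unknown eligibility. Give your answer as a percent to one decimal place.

31.5%

Numerator: 696 + 24 = 720
Denominator: 696 + 24 + 180 + 465 + 83 + 840 = 2288
RR2 = 720 / 2288 = 0.3147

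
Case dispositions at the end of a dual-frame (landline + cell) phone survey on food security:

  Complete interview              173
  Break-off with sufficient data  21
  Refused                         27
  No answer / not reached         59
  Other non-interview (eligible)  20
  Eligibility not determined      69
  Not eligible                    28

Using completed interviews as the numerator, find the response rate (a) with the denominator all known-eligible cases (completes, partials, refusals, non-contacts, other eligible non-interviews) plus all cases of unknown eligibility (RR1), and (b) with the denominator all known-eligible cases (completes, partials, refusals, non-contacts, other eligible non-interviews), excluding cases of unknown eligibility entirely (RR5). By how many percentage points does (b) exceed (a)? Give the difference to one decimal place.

10.8

Num: 173
Denominator: 173 + 21 + 27 + 59 + 20 + 69 = 369
RR1 = 173 / 369 = 0.4688
Denominator: 173 + 21 + 27 + 59 + 20 = 300
RR5 = 173 / 300 = 0.5767
Difference = 57.67 − 46.88 = 10.79 percentage points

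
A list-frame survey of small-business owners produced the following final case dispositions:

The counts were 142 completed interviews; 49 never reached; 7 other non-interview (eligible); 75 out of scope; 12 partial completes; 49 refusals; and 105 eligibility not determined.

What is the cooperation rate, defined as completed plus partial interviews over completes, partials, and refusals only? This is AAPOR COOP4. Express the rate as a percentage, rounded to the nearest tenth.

75.9%

Top → 142 + 12 = 154
Base → 142 + 12 + 49 = 203
COOP4 = 154 / 203 = 0.7586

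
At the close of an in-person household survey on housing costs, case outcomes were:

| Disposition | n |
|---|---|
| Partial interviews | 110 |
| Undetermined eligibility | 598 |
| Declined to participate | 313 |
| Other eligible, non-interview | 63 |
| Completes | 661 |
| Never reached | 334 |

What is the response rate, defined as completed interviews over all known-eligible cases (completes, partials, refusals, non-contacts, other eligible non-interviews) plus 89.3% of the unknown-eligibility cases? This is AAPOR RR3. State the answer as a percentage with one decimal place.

32.8%

Num = 661
Eligible (known) = 661 + 110 + 313 + 334 + 63 = 1481
Estimated eligible among unknowns = 0.8930 × 598 = 534.01
Denom = 1481 + 534.01 = 2015.01
RR3 = 661 / 2015.01 = 0.3280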